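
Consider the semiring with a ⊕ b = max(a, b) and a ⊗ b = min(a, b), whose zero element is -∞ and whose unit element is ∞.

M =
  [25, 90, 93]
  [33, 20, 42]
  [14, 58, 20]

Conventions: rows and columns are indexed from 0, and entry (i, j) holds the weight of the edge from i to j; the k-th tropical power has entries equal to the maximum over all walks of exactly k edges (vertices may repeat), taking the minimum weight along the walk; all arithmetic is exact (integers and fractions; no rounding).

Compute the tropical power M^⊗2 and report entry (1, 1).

M^⊗2:
  [33, 58, 42]
  [25, 42, 33]
  [33, 20, 42]
Key observation: the optimum is the walk 1->2->1, with weight 42 min 58 = 42.
Optimal value attained by: walk 1->2->1.
Answer: (M^⊗2)[1][1] = 42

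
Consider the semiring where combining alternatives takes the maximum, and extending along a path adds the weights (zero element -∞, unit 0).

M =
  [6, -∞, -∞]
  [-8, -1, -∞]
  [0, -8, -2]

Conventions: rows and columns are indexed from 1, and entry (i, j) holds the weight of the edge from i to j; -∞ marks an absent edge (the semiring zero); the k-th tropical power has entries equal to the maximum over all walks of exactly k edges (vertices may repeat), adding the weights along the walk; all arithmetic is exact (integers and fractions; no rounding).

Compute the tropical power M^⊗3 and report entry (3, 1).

M^⊗2:
  [12, -∞, -∞]
  [-2, -2, -∞]
  [6, -9, -4]
M^⊗3:
  [18, -∞, -∞]
  [4, -3, -∞]
  [12, -10, -6]
Key observation: the optimum is the walk 3->1->1->1, with weight 0 + 6 + 6 = 12.
Optimal value attained by: walk 3->1->1->1.
Answer: (M^⊗3)[3][1] = 12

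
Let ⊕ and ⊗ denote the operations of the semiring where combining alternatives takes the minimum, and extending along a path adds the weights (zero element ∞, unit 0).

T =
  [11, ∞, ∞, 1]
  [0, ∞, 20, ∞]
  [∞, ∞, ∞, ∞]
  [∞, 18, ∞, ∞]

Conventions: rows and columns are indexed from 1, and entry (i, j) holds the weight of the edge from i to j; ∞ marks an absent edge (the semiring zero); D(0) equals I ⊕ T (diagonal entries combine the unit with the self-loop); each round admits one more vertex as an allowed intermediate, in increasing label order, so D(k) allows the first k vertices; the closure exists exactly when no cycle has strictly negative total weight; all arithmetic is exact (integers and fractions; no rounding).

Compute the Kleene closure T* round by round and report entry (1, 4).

D(0):
  [0, ∞, ∞, 1]
  [0, 0, 20, ∞]
  [∞, ∞, 0, ∞]
  [∞, 18, ∞, 0]
D(1):
  [0, ∞, ∞, 1]
  [0, 0, 20, 1]
  [∞, ∞, 0, ∞]
  [∞, 18, ∞, 0]
D(2):
  [0, ∞, ∞, 1]
  [0, 0, 20, 1]
  [∞, ∞, 0, ∞]
  [18, 18, 38, 0]
D(3):
  [0, ∞, ∞, 1]
  [0, 0, 20, 1]
  [∞, ∞, 0, ∞]
  [18, 18, 38, 0]
D(4):
  [0, 19, 39, 1]
  [0, 0, 20, 1]
  [∞, ∞, 0, ∞]
  [18, 18, 38, 0]
Answer: T*[1][4] = 1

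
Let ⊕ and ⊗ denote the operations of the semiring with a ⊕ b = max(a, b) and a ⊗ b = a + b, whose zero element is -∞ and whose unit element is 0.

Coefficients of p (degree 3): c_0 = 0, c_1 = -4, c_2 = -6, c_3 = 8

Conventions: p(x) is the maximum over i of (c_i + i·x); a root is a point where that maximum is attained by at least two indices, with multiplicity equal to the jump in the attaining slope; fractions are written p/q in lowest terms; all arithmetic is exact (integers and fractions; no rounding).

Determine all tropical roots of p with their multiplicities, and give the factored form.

hull edge (i=0, c=0) to (i=3, c=8): slope 8/3, span 3
Factored form: p(x) = 8 ⊗ (x ⊕ (-8/3)) ⊗ (x ⊕ (-8/3)) ⊗ (x ⊕ (-8/3))
Answer: roots = -8/3 (mult 3)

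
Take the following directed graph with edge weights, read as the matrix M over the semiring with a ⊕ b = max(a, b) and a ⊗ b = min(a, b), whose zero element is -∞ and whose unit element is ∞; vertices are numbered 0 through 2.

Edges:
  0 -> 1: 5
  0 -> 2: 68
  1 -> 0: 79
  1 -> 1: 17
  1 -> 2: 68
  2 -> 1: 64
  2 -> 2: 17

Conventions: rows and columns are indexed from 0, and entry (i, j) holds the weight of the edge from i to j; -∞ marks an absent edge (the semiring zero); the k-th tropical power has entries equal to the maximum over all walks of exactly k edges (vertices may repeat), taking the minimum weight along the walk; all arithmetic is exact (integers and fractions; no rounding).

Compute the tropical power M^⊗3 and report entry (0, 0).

M^⊗2:
  [5, 64, 17]
  [17, 64, 68]
  [64, 17, 64]
M^⊗3:
  [64, 17, 64]
  [64, 64, 64]
  [17, 64, 64]
Key observation: the optimum is the walk 0->2->1->0, with weight 68 min 64 min 79 = 64.
Optimal value attained by: walk 0->2->1->0.
Answer: (M^⊗3)[0][0] = 64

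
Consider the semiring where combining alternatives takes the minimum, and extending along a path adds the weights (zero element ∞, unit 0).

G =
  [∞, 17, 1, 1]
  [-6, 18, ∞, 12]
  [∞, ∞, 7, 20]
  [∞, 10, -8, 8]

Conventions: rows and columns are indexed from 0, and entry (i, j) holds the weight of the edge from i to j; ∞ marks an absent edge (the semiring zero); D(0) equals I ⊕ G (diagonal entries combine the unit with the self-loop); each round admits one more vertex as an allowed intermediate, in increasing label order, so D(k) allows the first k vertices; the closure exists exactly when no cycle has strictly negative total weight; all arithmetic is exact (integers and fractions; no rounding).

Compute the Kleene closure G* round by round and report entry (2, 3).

D(0):
  [0, 17, 1, 1]
  [-6, 0, ∞, 12]
  [∞, ∞, 0, 20]
  [∞, 10, -8, 0]
D(1):
  [0, 17, 1, 1]
  [-6, 0, -5, -5]
  [∞, ∞, 0, 20]
  [∞, 10, -8, 0]
D(2):
  [0, 17, 1, 1]
  [-6, 0, -5, -5]
  [∞, ∞, 0, 20]
  [4, 10, -8, 0]
D(3):
  [0, 17, 1, 1]
  [-6, 0, -5, -5]
  [∞, ∞, 0, 20]
  [4, 10, -8, 0]
D(4):
  [0, 11, -7, 1]
  [-6, 0, -13, -5]
  [24, 30, 0, 20]
  [4, 10, -8, 0]
Answer: G*[2][3] = 20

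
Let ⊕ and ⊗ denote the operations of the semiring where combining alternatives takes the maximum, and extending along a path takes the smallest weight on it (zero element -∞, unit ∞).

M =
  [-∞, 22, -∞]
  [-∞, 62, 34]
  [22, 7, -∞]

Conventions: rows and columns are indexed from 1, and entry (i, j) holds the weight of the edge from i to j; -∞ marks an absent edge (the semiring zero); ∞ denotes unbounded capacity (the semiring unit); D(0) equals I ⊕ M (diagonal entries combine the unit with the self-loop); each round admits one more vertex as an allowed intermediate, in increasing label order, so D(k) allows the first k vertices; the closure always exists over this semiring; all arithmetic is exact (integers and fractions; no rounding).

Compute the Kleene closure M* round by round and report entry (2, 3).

D(0):
  [∞, 22, -∞]
  [-∞, ∞, 34]
  [22, 7, ∞]
D(1):
  [∞, 22, -∞]
  [-∞, ∞, 34]
  [22, 22, ∞]
D(2):
  [∞, 22, 22]
  [-∞, ∞, 34]
  [22, 22, ∞]
D(3):
  [∞, 22, 22]
  [22, ∞, 34]
  [22, 22, ∞]
Answer: M*[2][3] = 34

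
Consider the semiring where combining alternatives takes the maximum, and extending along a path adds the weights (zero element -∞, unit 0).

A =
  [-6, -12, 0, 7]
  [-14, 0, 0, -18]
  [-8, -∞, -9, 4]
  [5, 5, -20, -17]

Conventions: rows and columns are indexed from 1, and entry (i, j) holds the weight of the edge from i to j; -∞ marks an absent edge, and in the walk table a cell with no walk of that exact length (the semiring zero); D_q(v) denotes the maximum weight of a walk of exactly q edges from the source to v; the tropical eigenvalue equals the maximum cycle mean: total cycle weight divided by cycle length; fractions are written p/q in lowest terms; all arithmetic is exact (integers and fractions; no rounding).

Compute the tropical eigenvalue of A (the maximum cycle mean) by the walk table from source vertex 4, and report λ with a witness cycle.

q=0: [-∞, -∞, -∞, 0]
q=1: [5, 5, -20, -17]
q=2: [-1, 5, 5, 12]
q=3: [17, 17, 5, 9]
q=4: [14, 17, 17, 24]
Optimal cycle mean attained by: cycle 1->4->1, total 7 + 5, length 2.
Answer: λ = 6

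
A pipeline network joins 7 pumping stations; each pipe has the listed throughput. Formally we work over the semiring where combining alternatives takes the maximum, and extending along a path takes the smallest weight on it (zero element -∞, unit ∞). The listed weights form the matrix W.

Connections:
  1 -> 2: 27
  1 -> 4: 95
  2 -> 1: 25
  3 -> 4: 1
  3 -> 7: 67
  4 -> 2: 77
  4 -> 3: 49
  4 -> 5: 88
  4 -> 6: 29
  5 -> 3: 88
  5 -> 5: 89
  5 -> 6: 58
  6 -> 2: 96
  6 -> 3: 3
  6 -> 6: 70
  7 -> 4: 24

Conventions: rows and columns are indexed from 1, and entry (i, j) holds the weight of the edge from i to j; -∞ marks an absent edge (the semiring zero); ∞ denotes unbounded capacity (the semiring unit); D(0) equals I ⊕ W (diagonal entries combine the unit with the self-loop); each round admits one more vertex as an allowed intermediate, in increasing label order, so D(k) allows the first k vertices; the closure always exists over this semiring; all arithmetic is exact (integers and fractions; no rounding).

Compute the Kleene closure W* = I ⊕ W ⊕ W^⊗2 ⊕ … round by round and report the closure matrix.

D(0):
  [∞, 27, -∞, 95, -∞, -∞, -∞]
  [25, ∞, -∞, -∞, -∞, -∞, -∞]
  [-∞, -∞, ∞, 1, -∞, -∞, 67]
  [-∞, 77, 49, ∞, 88, 29, -∞]
  [-∞, -∞, 88, -∞, ∞, 58, -∞]
  [-∞, 96, 3, -∞, -∞, ∞, -∞]
  [-∞, -∞, -∞, 24, -∞, -∞, ∞]
D(1):
  [∞, 27, -∞, 95, -∞, -∞, -∞]
  [25, ∞, -∞, 25, -∞, -∞, -∞]
  [-∞, -∞, ∞, 1, -∞, -∞, 67]
  [-∞, 77, 49, ∞, 88, 29, -∞]
  [-∞, -∞, 88, -∞, ∞, 58, -∞]
  [-∞, 96, 3, -∞, -∞, ∞, -∞]
  [-∞, -∞, -∞, 24, -∞, -∞, ∞]
D(2):
  [∞, 27, -∞, 95, -∞, -∞, -∞]
  [25, ∞, -∞, 25, -∞, -∞, -∞]
  [-∞, -∞, ∞, 1, -∞, -∞, 67]
  [25, 77, 49, ∞, 88, 29, -∞]
  [-∞, -∞, 88, -∞, ∞, 58, -∞]
  [25, 96, 3, 25, -∞, ∞, -∞]
  [-∞, -∞, -∞, 24, -∞, -∞, ∞]
D(3):
  [∞, 27, -∞, 95, -∞, -∞, -∞]
  [25, ∞, -∞, 25, -∞, -∞, -∞]
  [-∞, -∞, ∞, 1, -∞, -∞, 67]
  [25, 77, 49, ∞, 88, 29, 49]
  [-∞, -∞, 88, 1, ∞, 58, 67]
  [25, 96, 3, 25, -∞, ∞, 3]
  [-∞, -∞, -∞, 24, -∞, -∞, ∞]
D(4):
  [∞, 77, 49, 95, 88, 29, 49]
  [25, ∞, 25, 25, 25, 25, 25]
  [1, 1, ∞, 1, 1, 1, 67]
  [25, 77, 49, ∞, 88, 29, 49]
  [1, 1, 88, 1, ∞, 58, 67]
  [25, 96, 25, 25, 25, ∞, 25]
  [24, 24, 24, 24, 24, 24, ∞]
D(5):
  [∞, 77, 88, 95, 88, 58, 67]
  [25, ∞, 25, 25, 25, 25, 25]
  [1, 1, ∞, 1, 1, 1, 67]
  [25, 77, 88, ∞, 88, 58, 67]
  [1, 1, 88, 1, ∞, 58, 67]
  [25, 96, 25, 25, 25, ∞, 25]
  [24, 24, 24, 24, 24, 24, ∞]
D(6):
  [∞, 77, 88, 95, 88, 58, 67]
  [25, ∞, 25, 25, 25, 25, 25]
  [1, 1, ∞, 1, 1, 1, 67]
  [25, 77, 88, ∞, 88, 58, 67]
  [25, 58, 88, 25, ∞, 58, 67]
  [25, 96, 25, 25, 25, ∞, 25]
  [24, 24, 24, 24, 24, 24, ∞]
D(7):
  [∞, 77, 88, 95, 88, 58, 67]
  [25, ∞, 25, 25, 25, 25, 25]
  [24, 24, ∞, 24, 24, 24, 67]
  [25, 77, 88, ∞, 88, 58, 67]
  [25, 58, 88, 25, ∞, 58, 67]
  [25, 96, 25, 25, 25, ∞, 25]
  [24, 24, 24, 24, 24, 24, ∞]
Answer: W* = [[∞, 77, 88, 95, 88, 58, 67], [25, ∞, 25, 25, 25, 25, 25], [24, 24, ∞, 24, 24, 24, 67], [25, 77, 88, ∞, 88, 58, 67], [25, 58, 88, 25, ∞, 58, 67], [25, 96, 25, 25, 25, ∞, 25], [24, 24, 24, 24, 24, 24, ∞]]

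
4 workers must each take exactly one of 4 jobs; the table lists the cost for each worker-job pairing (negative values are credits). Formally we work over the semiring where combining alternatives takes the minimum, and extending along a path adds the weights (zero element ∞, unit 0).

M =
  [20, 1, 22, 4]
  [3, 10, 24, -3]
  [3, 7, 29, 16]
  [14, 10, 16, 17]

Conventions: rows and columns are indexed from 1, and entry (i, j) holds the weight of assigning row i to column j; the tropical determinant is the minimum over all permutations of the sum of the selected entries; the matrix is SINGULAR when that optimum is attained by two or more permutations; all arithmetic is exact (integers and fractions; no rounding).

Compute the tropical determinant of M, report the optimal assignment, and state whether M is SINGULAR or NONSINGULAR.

σ = (1, 2, 3, 4): 20 + 10 + 29 + 17 = 76
σ = (1, 2, 4, 3): 20 + 10 + 16 + 16 = 62
σ = (1, 3, 2, 4): 20 + 24 + 7 + 17 = 68
σ = (1, 3, 4, 2): 20 + 24 + 16 + 10 = 70
σ = (1, 4, 2, 3): 20 + (-3) + 7 + 16 = 40
σ = (1, 4, 3, 2): 20 + (-3) + 29 + 10 = 56
σ = (2, 1, 3, 4): 1 + 3 + 29 + 17 = 50
σ = (2, 1, 4, 3): 1 + 3 + 16 + 16 = 36
σ = (2, 3, 1, 4): 1 + 24 + 3 + 17 = 45
σ = (2, 3, 4, 1): 1 + 24 + 16 + 14 = 55
σ = (2, 4, 1, 3): 1 + (-3) + 3 + 16 = 17
σ = (2, 4, 3, 1): 1 + (-3) + 29 + 14 = 41
σ = (3, 1, 2, 4): 22 + 3 + 7 + 17 = 49
σ = (3, 1, 4, 2): 22 + 3 + 16 + 10 = 51
σ = (3, 2, 1, 4): 22 + 10 + 3 + 17 = 52
σ = (3, 2, 4, 1): 22 + 10 + 16 + 14 = 62
σ = (3, 4, 1, 2): 22 + (-3) + 3 + 10 = 32
σ = (3, 4, 2, 1): 22 + (-3) + 7 + 14 = 40
σ = (4, 1, 2, 3): 4 + 3 + 7 + 16 = 30
σ = (4, 1, 3, 2): 4 + 3 + 29 + 10 = 46
σ = (4, 2, 1, 3): 4 + 10 + 3 + 16 = 33
σ = (4, 2, 3, 1): 4 + 10 + 29 + 14 = 57
σ = (4, 3, 1, 2): 4 + 24 + 3 + 10 = 41
σ = (4, 3, 2, 1): 4 + 24 + 7 + 14 = 49
Optimal value attained by: σ = (2, 4, 1, 3).
Answer: det⊕(M) = 17; verdict: NONSINGULAR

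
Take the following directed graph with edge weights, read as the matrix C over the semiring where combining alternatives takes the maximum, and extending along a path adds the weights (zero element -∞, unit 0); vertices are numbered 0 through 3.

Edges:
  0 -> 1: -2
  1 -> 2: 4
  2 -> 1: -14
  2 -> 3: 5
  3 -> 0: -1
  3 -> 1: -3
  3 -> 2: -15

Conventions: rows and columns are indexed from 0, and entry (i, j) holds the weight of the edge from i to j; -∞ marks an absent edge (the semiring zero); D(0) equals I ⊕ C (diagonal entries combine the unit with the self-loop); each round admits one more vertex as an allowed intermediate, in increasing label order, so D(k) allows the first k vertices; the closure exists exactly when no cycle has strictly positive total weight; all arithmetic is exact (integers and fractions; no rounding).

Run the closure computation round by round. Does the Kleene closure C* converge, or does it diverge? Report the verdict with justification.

D(0):
  [0, -2, -∞, -∞]
  [-∞, 0, 4, -∞]
  [-∞, -14, 0, 5]
  [-1, -3, -15, 0]
D(1):
  [0, -2, -∞, -∞]
  [-∞, 0, 4, -∞]
  [-∞, -14, 0, 5]
  [-1, -3, -15, 0]
D(2):
  [0, -2, 2, -∞]
  [-∞, 0, 4, -∞]
  [-∞, -14, 0, 5]
  [-1, -3, 1, 0]
Detection: at round 3, diagonal entry (3, 3) turns strictly positive.
Key observation: the cycle 3->0->1->2->3 has total weight (-1) + (-2) + 4 + 5, which is strictly positive.
Answer: DIVERGES — positive cycle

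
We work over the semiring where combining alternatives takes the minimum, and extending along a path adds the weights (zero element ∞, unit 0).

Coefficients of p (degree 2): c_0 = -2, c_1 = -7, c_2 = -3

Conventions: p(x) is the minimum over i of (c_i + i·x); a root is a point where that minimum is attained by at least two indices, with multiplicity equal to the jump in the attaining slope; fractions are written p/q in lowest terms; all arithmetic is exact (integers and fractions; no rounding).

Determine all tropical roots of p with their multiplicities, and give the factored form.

hull edge (i=0, c=-2) to (i=1, c=-7): slope -5, span 1
hull edge (i=1, c=-7) to (i=2, c=-3): slope 4, span 1
Factored form: p(x) = -3 ⊗ (x ⊕ (-4)) ⊗ (x ⊕ 5)
Answer: roots = -4 (mult 1), 5 (mult 1)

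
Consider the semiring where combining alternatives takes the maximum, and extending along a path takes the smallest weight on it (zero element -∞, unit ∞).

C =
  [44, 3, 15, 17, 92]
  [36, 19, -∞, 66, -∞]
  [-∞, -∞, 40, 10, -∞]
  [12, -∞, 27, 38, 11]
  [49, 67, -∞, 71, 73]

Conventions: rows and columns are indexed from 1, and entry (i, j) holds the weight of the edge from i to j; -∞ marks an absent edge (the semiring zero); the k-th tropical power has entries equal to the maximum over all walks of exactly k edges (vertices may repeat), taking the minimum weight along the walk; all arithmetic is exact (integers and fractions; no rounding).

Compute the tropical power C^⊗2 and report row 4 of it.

C^⊗2:
  [49, 67, 17, 71, 73]
  [36, 19, 27, 38, 36]
  [10, -∞, 40, 10, 10]
  [12, 11, 27, 38, 12]
  [49, 67, 27, 71, 73]
Answer: row 4 of C^⊗2 = [12, 11, 27, 38, 12]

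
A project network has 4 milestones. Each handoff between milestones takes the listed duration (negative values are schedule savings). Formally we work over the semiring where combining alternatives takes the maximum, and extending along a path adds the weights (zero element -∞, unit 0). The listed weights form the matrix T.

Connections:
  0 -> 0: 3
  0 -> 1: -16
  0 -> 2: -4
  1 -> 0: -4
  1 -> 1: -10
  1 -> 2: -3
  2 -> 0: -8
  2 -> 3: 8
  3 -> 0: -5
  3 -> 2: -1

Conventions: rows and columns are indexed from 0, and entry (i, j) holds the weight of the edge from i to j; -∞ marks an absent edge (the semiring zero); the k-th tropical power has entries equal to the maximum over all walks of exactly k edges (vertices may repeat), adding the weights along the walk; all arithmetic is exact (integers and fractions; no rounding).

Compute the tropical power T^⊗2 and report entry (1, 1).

T^⊗2:
  [6, -13, -1, 4]
  [-1, -20, -8, 5]
  [3, -24, 7, -∞]
  [-2, -21, -9, 7]
Key observation: the optimum is the walk 1->0->1, with weight (-4) + (-16) = -20.
Optimal value attained by: walk 1->0->1.
Answer: (T^⊗2)[1][1] = -20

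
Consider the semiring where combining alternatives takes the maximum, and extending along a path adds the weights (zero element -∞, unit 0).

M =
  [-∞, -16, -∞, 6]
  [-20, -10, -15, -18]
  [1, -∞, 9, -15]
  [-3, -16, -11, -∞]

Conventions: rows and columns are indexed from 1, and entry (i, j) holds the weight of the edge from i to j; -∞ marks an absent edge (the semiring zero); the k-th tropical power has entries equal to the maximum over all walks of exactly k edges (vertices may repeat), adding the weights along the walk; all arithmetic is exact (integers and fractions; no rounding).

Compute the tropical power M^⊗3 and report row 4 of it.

M^⊗2:
  [3, -10, -5, -34]
  [-14, -20, -6, -14]
  [10, -15, 18, 7]
  [-10, -19, -2, 3]
M^⊗3:
  [-4, -13, 4, 9]
  [-5, -30, 3, -8]
  [19, -6, 27, 16]
  [0, -13, 7, -4]
Answer: row 4 of M^⊗3 = [0, -13, 7, -4]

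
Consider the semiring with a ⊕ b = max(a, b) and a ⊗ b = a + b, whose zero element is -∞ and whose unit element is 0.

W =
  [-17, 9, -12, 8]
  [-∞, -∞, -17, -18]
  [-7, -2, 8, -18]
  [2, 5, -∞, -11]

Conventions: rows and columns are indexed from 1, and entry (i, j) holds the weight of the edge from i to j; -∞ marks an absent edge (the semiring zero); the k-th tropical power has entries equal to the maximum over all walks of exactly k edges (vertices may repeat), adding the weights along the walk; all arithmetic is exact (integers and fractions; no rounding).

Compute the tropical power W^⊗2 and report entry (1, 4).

W^⊗2:
  [10, 13, -4, -3]
  [-16, -13, -9, -29]
  [1, 6, 16, 1]
  [-9, 11, -10, 10]
Key observation: the optimum is the walk 1->4->4, with weight 8 + (-11) = -3.
Optimal value attained by: walk 1->4->4.
Answer: (W^⊗2)[1][4] = -3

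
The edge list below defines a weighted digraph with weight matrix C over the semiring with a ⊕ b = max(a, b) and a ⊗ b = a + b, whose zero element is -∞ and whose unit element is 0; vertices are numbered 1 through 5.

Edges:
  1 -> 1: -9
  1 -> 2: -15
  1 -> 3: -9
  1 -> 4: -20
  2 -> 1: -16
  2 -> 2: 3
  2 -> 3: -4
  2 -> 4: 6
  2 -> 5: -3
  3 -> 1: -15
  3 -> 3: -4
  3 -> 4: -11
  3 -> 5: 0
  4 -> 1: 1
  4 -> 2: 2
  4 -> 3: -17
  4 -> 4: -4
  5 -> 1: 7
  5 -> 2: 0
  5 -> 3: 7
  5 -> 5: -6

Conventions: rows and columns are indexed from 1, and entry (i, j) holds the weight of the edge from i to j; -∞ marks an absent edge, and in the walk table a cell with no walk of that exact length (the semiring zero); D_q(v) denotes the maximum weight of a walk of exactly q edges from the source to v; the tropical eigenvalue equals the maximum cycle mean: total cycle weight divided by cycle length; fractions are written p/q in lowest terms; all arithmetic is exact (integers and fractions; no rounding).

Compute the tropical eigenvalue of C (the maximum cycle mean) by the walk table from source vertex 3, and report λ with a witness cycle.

q=0: [-∞, -∞, 0, -∞, -∞]
q=1: [-15, -∞, -4, -11, 0]
q=2: [7, 0, 7, -15, -4]
q=3: [3, 3, 3, 6, 7]
q=4: [14, 8, 14, 9, 3]
q=5: [10, 11, 10, 14, 14]
Optimal cycle mean attained by: cycle 2->4->2, total 6 + 2, length 2.
Answer: λ = 4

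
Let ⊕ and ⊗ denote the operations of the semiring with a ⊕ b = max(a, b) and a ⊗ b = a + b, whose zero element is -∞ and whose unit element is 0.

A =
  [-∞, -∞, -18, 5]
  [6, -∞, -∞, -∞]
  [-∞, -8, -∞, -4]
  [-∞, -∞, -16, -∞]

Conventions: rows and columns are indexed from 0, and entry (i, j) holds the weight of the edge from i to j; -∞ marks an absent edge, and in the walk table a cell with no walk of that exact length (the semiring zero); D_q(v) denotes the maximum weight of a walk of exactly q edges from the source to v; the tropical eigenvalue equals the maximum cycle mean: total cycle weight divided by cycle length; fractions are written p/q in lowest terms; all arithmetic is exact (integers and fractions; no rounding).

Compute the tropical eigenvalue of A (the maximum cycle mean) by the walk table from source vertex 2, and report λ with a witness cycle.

q=0: [-∞, -∞, 0, -∞]
q=1: [-∞, -8, -∞, -4]
q=2: [-2, -∞, -20, -∞]
q=3: [-∞, -28, -20, 3]
q=4: [-22, -28, -13, -24]
Optimal cycle mean attained by: cycle 0->3->2->1->0, total 5 + (-16) + (-8) + 6, length 4.
Answer: λ = -13/4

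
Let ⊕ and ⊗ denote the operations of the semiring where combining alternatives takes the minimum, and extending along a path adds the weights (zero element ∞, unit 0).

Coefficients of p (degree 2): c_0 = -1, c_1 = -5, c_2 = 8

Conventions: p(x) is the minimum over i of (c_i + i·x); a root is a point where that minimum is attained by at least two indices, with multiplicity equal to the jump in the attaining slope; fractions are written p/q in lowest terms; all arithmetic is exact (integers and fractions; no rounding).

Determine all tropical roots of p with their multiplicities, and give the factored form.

hull edge (i=0, c=-1) to (i=1, c=-5): slope -4, span 1
hull edge (i=1, c=-5) to (i=2, c=8): slope 13, span 1
Factored form: p(x) = 8 ⊗ (x ⊕ (-13)) ⊗ (x ⊕ 4)
Answer: roots = -13 (mult 1), 4 (mult 1)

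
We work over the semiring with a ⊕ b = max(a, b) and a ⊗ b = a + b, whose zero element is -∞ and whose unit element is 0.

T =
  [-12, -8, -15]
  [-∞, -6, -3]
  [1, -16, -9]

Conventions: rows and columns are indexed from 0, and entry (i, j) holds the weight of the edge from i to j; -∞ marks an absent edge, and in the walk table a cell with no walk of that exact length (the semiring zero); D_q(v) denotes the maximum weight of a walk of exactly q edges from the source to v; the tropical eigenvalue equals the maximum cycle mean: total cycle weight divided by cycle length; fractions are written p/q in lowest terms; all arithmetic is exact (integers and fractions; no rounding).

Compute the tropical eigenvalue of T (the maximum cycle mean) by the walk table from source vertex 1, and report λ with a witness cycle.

q=0: [-∞, 0, -∞]
q=1: [-∞, -6, -3]
q=2: [-2, -12, -9]
q=3: [-8, -10, -15]
Optimal cycle mean attained by: cycle 0->1->2->0, total (-8) + (-3) + 1, length 3.
Answer: λ = -10/3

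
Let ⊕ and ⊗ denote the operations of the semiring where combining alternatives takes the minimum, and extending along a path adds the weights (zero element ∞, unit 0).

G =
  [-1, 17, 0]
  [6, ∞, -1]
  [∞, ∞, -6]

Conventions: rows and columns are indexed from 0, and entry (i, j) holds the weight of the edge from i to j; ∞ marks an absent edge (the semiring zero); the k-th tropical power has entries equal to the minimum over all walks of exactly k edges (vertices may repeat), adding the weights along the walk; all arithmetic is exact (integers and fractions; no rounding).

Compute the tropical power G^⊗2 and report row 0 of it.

G^⊗2:
  [-2, 16, -6]
  [5, 23, -7]
  [∞, ∞, -12]
Answer: row 0 of G^⊗2 = [-2, 16, -6]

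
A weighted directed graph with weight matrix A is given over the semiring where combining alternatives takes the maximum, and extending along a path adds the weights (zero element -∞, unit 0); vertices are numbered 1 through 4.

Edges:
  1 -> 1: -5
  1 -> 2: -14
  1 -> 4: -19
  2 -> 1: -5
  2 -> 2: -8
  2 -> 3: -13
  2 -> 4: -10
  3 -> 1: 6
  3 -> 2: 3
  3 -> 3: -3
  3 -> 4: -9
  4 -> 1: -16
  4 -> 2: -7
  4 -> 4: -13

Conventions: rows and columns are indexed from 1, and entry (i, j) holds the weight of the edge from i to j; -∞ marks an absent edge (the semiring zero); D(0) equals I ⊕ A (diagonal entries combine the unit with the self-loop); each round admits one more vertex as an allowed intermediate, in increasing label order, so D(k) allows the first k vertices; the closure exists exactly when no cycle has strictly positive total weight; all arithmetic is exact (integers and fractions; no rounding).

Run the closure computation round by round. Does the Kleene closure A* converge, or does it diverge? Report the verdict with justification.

D(0):
  [0, -14, -∞, -19]
  [-5, 0, -13, -10]
  [6, 3, 0, -9]
  [-16, -7, -∞, 0]
D(1):
  [0, -14, -∞, -19]
  [-5, 0, -13, -10]
  [6, 3, 0, -9]
  [-16, -7, -∞, 0]
D(2):
  [0, -14, -27, -19]
  [-5, 0, -13, -10]
  [6, 3, 0, -7]
  [-12, -7, -20, 0]
D(3):
  [0, -14, -27, -19]
  [-5, 0, -13, -10]
  [6, 3, 0, -7]
  [-12, -7, -20, 0]
D(4):
  [0, -14, -27, -19]
  [-5, 0, -13, -10]
  [6, 3, 0, -7]
  [-12, -7, -20, 0]
Key observation: every diagonal entry stays at the unit through all rounds, so no improving cycle exists.
Answer: CONVERGES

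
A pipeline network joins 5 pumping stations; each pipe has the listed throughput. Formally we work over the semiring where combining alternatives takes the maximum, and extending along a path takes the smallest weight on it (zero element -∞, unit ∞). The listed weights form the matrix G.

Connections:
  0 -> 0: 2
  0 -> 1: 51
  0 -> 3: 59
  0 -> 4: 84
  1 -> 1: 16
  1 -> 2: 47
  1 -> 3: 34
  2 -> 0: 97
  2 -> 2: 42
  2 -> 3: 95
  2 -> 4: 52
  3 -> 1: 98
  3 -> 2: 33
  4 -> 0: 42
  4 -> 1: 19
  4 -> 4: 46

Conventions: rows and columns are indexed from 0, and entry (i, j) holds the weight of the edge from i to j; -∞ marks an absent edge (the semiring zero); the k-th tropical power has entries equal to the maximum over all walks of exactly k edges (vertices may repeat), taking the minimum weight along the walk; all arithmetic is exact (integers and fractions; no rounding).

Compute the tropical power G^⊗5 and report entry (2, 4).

G^⊗2:
  [42, 59, 47, 34, 46]
  [47, 34, 42, 47, 47]
  [42, 95, 42, 59, 84]
  [33, 16, 47, 34, 33]
  [42, 42, 19, 42, 46]
G^⊗3:
  [47, 42, 47, 47, 47]
  [42, 47, 42, 47, 47]
  [42, 59, 47, 42, 46]
  [47, 34, 42, 47, 47]
  [42, 42, 42, 42, 46]
G^⊗4:
  [47, 47, 42, 47, 47]
  [42, 47, 47, 42, 46]
  [47, 42, 47, 47, 47]
  [42, 47, 42, 47, 47]
  [42, 42, 42, 42, 46]
G^⊗5:
  [42, 47, 47, 47, 47]
  [47, 42, 47, 47, 47]
  [47, 47, 42, 47, 47]
  [42, 47, 47, 42, 46]
  [42, 42, 42, 42, 46]
Key observation: the optimum is the walk 2->0->1->2->0->4, with weight 97 min 51 min 47 min 97 min 84 = 47.
Optimal value attained by: walk 2->0->1->2->0->4.
Answer: (G^⊗5)[2][4] = 47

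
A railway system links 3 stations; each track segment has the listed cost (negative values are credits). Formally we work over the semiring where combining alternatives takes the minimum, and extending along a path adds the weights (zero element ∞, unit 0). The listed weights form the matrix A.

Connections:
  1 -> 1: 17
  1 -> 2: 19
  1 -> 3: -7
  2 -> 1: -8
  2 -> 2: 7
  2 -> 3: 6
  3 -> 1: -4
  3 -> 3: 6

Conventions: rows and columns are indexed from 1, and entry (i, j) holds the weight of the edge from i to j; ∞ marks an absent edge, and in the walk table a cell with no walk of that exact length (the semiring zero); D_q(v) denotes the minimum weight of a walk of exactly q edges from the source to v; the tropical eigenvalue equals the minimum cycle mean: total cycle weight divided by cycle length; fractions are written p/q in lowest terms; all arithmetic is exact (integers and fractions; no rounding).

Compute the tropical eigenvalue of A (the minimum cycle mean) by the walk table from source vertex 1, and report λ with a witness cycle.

q=0: [0, ∞, ∞]
q=1: [17, 19, -7]
q=2: [-11, 26, -1]
q=3: [-5, 8, -18]
Optimal cycle mean attained by: cycle 1->3->1, total (-7) + (-4), length 2.
Answer: λ = -11/2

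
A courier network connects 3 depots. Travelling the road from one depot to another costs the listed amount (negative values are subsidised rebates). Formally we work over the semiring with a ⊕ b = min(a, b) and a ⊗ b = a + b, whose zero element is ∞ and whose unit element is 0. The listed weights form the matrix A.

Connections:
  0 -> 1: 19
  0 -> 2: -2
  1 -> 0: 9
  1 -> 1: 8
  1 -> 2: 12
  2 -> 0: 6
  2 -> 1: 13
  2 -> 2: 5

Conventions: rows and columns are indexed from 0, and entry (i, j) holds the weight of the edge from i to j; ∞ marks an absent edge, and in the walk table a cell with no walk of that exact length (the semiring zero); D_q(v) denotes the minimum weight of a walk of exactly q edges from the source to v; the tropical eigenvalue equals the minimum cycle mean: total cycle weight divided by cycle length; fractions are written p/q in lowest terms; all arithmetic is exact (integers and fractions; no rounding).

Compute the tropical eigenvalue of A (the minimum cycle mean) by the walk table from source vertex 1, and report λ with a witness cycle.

q=0: [∞, 0, ∞]
q=1: [9, 8, 12]
q=2: [17, 16, 7]
q=3: [13, 20, 12]
Optimal cycle mean attained by: cycle 0->2->0, total (-2) + 6, length 2.
Answer: λ = 2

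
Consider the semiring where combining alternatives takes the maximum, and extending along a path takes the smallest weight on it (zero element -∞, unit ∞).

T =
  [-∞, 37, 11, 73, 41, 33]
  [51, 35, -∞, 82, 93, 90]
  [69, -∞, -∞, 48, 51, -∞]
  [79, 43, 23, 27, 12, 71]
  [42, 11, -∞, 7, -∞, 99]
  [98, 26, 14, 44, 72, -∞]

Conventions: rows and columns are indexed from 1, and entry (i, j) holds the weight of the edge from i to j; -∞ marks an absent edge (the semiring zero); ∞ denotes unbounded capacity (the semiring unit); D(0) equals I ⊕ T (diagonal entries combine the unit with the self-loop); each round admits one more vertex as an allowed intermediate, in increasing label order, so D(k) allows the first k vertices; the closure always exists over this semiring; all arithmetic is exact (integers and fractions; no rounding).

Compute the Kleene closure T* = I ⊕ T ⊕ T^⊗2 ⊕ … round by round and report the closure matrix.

D(0):
  [∞, 37, 11, 73, 41, 33]
  [51, ∞, -∞, 82, 93, 90]
  [69, -∞, ∞, 48, 51, -∞]
  [79, 43, 23, ∞, 12, 71]
  [42, 11, -∞, 7, ∞, 99]
  [98, 26, 14, 44, 72, ∞]
D(1):
  [∞, 37, 11, 73, 41, 33]
  [51, ∞, 11, 82, 93, 90]
  [69, 37, ∞, 69, 51, 33]
  [79, 43, 23, ∞, 41, 71]
  [42, 37, 11, 42, ∞, 99]
  [98, 37, 14, 73, 72, ∞]
D(2):
  [∞, 37, 11, 73, 41, 37]
  [51, ∞, 11, 82, 93, 90]
  [69, 37, ∞, 69, 51, 37]
  [79, 43, 23, ∞, 43, 71]
  [42, 37, 11, 42, ∞, 99]
  [98, 37, 14, 73, 72, ∞]
D(3):
  [∞, 37, 11, 73, 41, 37]
  [51, ∞, 11, 82, 93, 90]
  [69, 37, ∞, 69, 51, 37]
  [79, 43, 23, ∞, 43, 71]
  [42, 37, 11, 42, ∞, 99]
  [98, 37, 14, 73, 72, ∞]
D(4):
  [∞, 43, 23, 73, 43, 71]
  [79, ∞, 23, 82, 93, 90]
  [69, 43, ∞, 69, 51, 69]
  [79, 43, 23, ∞, 43, 71]
  [42, 42, 23, 42, ∞, 99]
  [98, 43, 23, 73, 72, ∞]
D(5):
  [∞, 43, 23, 73, 43, 71]
  [79, ∞, 23, 82, 93, 93]
  [69, 43, ∞, 69, 51, 69]
  [79, 43, 23, ∞, 43, 71]
  [42, 42, 23, 42, ∞, 99]
  [98, 43, 23, 73, 72, ∞]
D(6):
  [∞, 43, 23, 73, 71, 71]
  [93, ∞, 23, 82, 93, 93]
  [69, 43, ∞, 69, 69, 69]
  [79, 43, 23, ∞, 71, 71]
  [98, 43, 23, 73, ∞, 99]
  [98, 43, 23, 73, 72, ∞]
Answer: T* = [[∞, 43, 23, 73, 71, 71], [93, ∞, 23, 82, 93, 93], [69, 43, ∞, 69, 69, 69], [79, 43, 23, ∞, 71, 71], [98, 43, 23, 73, ∞, 99], [98, 43, 23, 73, 72, ∞]]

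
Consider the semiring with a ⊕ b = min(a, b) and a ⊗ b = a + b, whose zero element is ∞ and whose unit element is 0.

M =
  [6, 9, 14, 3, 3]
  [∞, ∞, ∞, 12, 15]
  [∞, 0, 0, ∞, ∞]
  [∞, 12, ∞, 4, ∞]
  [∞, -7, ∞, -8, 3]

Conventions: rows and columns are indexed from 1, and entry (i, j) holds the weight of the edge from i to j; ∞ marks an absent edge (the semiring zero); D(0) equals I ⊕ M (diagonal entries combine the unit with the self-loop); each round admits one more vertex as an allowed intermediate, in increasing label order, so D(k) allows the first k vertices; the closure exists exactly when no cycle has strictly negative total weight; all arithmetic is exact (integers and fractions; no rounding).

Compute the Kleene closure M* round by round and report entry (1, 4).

D(0):
  [0, 9, 14, 3, 3]
  [∞, 0, ∞, 12, 15]
  [∞, 0, 0, ∞, ∞]
  [∞, 12, ∞, 0, ∞]
  [∞, -7, ∞, -8, 0]
D(1):
  [0, 9, 14, 3, 3]
  [∞, 0, ∞, 12, 15]
  [∞, 0, 0, ∞, ∞]
  [∞, 12, ∞, 0, ∞]
  [∞, -7, ∞, -8, 0]
D(2):
  [0, 9, 14, 3, 3]
  [∞, 0, ∞, 12, 15]
  [∞, 0, 0, 12, 15]
  [∞, 12, ∞, 0, 27]
  [∞, -7, ∞, -8, 0]
D(3):
  [0, 9, 14, 3, 3]
  [∞, 0, ∞, 12, 15]
  [∞, 0, 0, 12, 15]
  [∞, 12, ∞, 0, 27]
  [∞, -7, ∞, -8, 0]
D(4):
  [0, 9, 14, 3, 3]
  [∞, 0, ∞, 12, 15]
  [∞, 0, 0, 12, 15]
  [∞, 12, ∞, 0, 27]
  [∞, -7, ∞, -8, 0]
D(5):
  [0, -4, 14, -5, 3]
  [∞, 0, ∞, 7, 15]
  [∞, 0, 0, 7, 15]
  [∞, 12, ∞, 0, 27]
  [∞, -7, ∞, -8, 0]
Answer: M*[1][4] = -5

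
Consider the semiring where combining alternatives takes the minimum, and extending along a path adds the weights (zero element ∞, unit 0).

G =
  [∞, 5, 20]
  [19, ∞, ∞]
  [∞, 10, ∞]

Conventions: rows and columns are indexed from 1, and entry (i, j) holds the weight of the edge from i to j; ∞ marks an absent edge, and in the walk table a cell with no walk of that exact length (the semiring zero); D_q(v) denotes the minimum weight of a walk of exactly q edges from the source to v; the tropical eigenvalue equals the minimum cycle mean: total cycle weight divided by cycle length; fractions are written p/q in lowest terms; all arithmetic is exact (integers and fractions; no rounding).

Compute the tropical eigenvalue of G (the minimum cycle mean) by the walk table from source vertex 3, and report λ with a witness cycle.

q=0: [∞, ∞, 0]
q=1: [∞, 10, ∞]
q=2: [29, ∞, ∞]
q=3: [∞, 34, 49]
Optimal cycle mean attained by: cycle 1->2->1, total 5 + 19, length 2.
Answer: λ = 12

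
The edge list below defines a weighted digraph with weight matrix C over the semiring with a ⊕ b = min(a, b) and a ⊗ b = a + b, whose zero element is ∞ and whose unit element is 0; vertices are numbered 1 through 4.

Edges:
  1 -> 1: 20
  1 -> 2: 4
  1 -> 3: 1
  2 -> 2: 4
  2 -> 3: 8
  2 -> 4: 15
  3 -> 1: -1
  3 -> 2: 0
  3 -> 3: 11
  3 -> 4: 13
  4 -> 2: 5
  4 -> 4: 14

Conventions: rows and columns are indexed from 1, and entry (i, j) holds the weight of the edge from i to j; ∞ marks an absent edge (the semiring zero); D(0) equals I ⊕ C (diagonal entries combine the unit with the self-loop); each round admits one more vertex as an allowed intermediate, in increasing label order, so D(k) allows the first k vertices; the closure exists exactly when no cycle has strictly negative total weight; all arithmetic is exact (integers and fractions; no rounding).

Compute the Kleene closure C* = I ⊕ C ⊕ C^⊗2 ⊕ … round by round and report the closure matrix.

D(0):
  [0, 4, 1, ∞]
  [∞, 0, 8, 15]
  [-1, 0, 0, 13]
  [∞, 5, ∞, 0]
D(1):
  [0, 4, 1, ∞]
  [∞, 0, 8, 15]
  [-1, 0, 0, 13]
  [∞, 5, ∞, 0]
D(2):
  [0, 4, 1, 19]
  [∞, 0, 8, 15]
  [-1, 0, 0, 13]
  [∞, 5, 13, 0]
D(3):
  [0, 1, 1, 14]
  [7, 0, 8, 15]
  [-1, 0, 0, 13]
  [12, 5, 13, 0]
D(4):
  [0, 1, 1, 14]
  [7, 0, 8, 15]
  [-1, 0, 0, 13]
  [12, 5, 13, 0]
Answer: C* = [[0, 1, 1, 14], [7, 0, 8, 15], [-1, 0, 0, 13], [12, 5, 13, 0]]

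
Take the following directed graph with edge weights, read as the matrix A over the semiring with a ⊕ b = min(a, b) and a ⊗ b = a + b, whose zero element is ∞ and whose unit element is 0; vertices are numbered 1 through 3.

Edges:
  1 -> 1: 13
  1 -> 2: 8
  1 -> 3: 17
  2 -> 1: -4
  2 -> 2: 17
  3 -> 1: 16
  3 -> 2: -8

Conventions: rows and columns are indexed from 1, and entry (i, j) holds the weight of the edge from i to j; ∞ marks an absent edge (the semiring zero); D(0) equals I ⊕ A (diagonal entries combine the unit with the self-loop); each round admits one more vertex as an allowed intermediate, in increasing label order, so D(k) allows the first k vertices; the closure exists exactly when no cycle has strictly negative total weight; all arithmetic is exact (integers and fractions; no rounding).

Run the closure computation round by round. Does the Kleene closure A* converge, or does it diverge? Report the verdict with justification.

D(0):
  [0, 8, 17]
  [-4, 0, ∞]
  [16, -8, 0]
D(1):
  [0, 8, 17]
  [-4, 0, 13]
  [16, -8, 0]
D(2):
  [0, 8, 17]
  [-4, 0, 13]
  [-12, -8, 0]
D(3):
  [0, 8, 17]
  [-4, 0, 13]
  [-12, -8, 0]
Key observation: every diagonal entry stays at the unit through all rounds, so no improving cycle exists.
Answer: CONVERGES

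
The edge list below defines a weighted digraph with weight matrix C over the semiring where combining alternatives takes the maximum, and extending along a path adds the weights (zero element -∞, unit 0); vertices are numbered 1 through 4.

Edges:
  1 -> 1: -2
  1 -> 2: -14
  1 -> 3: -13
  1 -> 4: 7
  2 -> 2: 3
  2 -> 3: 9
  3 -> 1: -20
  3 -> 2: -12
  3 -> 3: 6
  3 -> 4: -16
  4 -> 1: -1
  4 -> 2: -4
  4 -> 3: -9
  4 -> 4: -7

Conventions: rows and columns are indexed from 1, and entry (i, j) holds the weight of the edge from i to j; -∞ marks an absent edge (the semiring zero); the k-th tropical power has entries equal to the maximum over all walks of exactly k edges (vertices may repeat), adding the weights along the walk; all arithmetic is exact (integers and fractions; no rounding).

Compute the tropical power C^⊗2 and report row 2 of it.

C^⊗2:
  [6, 3, -2, 5]
  [-11, 6, 15, -7]
  [-14, -6, 12, -10]
  [-3, -1, 5, 6]
Answer: row 2 of C^⊗2 = [-11, 6, 15, -7]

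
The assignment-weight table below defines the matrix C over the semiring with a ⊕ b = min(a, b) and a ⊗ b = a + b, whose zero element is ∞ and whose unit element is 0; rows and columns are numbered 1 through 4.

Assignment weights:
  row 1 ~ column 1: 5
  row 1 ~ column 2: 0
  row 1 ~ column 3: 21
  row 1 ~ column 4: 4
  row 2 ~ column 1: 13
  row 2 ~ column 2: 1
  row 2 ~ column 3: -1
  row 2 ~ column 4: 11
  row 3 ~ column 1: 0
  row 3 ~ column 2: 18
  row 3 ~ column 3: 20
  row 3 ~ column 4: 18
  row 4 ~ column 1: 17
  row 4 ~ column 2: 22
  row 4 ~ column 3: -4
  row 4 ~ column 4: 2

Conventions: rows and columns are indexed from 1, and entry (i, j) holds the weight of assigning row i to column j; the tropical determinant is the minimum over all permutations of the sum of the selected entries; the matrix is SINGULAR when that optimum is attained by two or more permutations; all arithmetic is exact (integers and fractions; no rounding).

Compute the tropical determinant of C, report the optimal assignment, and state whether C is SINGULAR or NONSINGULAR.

σ = (1, 2, 3, 4): 5 + 1 + 20 + 2 = 28
σ = (1, 2, 4, 3): 5 + 1 + 18 + (-4) = 20
σ = (1, 3, 2, 4): 5 + (-1) + 18 + 2 = 24
σ = (1, 3, 4, 2): 5 + (-1) + 18 + 22 = 44
σ = (1, 4, 2, 3): 5 + 11 + 18 + (-4) = 30
σ = (1, 4, 3, 2): 5 + 11 + 20 + 22 = 58
σ = (2, 1, 3, 4): 0 + 13 + 20 + 2 = 35
σ = (2, 1, 4, 3): 0 + 13 + 18 + (-4) = 27
σ = (2, 3, 1, 4): 0 + (-1) + 0 + 2 = 1
σ = (2, 3, 4, 1): 0 + (-1) + 18 + 17 = 34
σ = (2, 4, 1, 3): 0 + 11 + 0 + (-4) = 7
σ = (2, 4, 3, 1): 0 + 11 + 20 + 17 = 48
σ = (3, 1, 2, 4): 21 + 13 + 18 + 2 = 54
σ = (3, 1, 4, 2): 21 + 13 + 18 + 22 = 74
σ = (3, 2, 1, 4): 21 + 1 + 0 + 2 = 24
σ = (3, 2, 4, 1): 21 + 1 + 18 + 17 = 57
σ = (3, 4, 1, 2): 21 + 11 + 0 + 22 = 54
σ = (3, 4, 2, 1): 21 + 11 + 18 + 17 = 67
σ = (4, 1, 2, 3): 4 + 13 + 18 + (-4) = 31
σ = (4, 1, 3, 2): 4 + 13 + 20 + 22 = 59
σ = (4, 2, 1, 3): 4 + 1 + 0 + (-4) = 1
σ = (4, 2, 3, 1): 4 + 1 + 20 + 17 = 42
σ = (4, 3, 1, 2): 4 + (-1) + 0 + 22 = 25
σ = (4, 3, 2, 1): 4 + (-1) + 18 + 17 = 38
Optimal value attained by: σ = (2, 3, 1, 4).
Answer: det⊕(C) = 1; verdict: SINGULAR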